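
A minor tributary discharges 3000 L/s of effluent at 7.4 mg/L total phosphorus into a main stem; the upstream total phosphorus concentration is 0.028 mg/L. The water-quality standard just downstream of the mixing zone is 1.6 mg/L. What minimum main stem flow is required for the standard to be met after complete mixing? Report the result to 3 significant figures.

11100 L/s

Set C_mix = 1.6: (Q·0.02800 + 3000·7.400) / (Q + 3000) = 1.6
→ Q = 3000·(7.400 − 1.6)/(1.6 − 0.02800) = 11070 L/s.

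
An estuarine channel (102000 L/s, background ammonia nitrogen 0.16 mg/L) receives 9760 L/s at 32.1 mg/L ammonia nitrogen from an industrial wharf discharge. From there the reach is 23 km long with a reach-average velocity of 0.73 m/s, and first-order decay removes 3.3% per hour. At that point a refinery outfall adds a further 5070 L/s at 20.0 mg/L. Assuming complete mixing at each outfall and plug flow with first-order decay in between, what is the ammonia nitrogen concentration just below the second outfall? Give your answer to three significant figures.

2.97 mg/L

Flow-weighted average: C = (102000·0.1600 + 9760·32.10) / 111800 = 329600/111800 = 2.949 mg/L; combined flow 111800 L/s.
Travel time t = 23·1000 / 0.73 = 31510 s = 8.752 h.
3.3%/h lost → k = −ln(1 − 0.033) = 0.03356 h⁻¹.
Decay over the reach: 2.949·exp(−kt) = 2.949·0.7455 = 2.199 mg/L.
Second outfall: C = (111800·2.199 + 5070·20.00)/116800 = 2.971 mg/L.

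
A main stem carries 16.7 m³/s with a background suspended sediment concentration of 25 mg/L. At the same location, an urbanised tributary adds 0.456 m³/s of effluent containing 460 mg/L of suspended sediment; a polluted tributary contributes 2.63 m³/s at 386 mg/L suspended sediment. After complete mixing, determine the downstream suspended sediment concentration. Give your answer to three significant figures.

83.0 mg/L

Mass balance: C = (16.70·25.00 + 0.4560·460.0 + 2.630·386.0) / 19.79 = 1642/19.79 = 83.01 mg/L.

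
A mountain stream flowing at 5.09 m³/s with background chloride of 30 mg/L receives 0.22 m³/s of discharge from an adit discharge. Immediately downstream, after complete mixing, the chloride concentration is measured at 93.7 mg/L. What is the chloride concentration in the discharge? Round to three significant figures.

Mass balance: 5.090·30.00 + 0.2200·Cₑ = 5.310·93.70
→ Cₑ = (5.310·93.70 − 5.090·30.00) / 0.2200 = 1567 mg/L.

1570 mg/L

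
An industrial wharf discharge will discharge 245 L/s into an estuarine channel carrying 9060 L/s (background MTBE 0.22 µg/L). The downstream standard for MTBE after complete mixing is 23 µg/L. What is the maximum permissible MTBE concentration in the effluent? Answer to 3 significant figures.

865 µg/L

At the limit, (Qr·Cr + Qe·Cₑ)/(Qr + Qe) = 23:
Cₑ = (9305·23 − 9060·0.2200) / 245.0 = 865.4 µg/L.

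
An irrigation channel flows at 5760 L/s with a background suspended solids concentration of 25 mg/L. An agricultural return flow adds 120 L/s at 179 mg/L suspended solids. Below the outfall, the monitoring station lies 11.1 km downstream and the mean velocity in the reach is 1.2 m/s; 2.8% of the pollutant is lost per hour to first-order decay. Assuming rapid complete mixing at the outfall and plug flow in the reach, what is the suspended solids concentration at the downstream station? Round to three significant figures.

26.2 mg/L

Mass balance: C = (5760·25.00 + 120.0·179.0) / 5880 = 165500/5880 = 28.14 mg/L.
Travel time t = 11.1·1000 / 1.2 = 9250 s = 2.569 h.
2.8%/h lost → k = −ln(1 − 0.028) = 0.02840 h⁻¹.
Applying C = C₀e^(−kt): 28.14 × 0.9296 = 26.16 mg/L.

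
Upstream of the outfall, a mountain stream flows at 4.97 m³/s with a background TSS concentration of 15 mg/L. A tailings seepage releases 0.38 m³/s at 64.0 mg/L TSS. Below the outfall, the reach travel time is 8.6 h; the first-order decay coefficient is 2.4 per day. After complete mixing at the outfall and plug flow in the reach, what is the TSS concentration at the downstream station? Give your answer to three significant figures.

7.82 mg/L

Flow-weighted average: C = (4.970·15.00 + 0.3800·64.00) / 5.350 = 98.87/5.350 = 18.48 mg/L.
First-order decay: C = 18.48·exp(−k·t) = 18.48·0.4232 = 7.820 mg/L.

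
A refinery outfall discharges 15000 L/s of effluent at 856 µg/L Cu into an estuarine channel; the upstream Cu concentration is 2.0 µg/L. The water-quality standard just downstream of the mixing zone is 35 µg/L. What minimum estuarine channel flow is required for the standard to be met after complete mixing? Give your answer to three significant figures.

373000 L/s

Set C_mix = 35: (Q·2.000 + 15000·856.0) / (Q + 15000) = 35
→ Q = 15000·(856.0 − 35)/(35 − 2.000) = 373200 L/s.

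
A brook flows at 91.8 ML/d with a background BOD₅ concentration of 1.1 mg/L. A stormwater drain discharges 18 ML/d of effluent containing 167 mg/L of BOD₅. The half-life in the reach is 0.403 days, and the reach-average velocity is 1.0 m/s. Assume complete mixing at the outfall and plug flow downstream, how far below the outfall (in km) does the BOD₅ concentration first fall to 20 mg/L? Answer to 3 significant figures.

Conservation of mass: C = (91.80·1.100 + 18.00·167.0) / 109.8 = 3107/109.8 = 28.30 mg/L.
Half-life 0.403 d → k = ln 2 / 0.403 = 1.720 d⁻¹.
Set 28.30·exp(−k·t) = 20 → t = ln(28.30/20)/k = 17430 s = 4.842 h.
Distance = v·t = 1.0·17430 = 17430 m = 17.43 km.

17.4 km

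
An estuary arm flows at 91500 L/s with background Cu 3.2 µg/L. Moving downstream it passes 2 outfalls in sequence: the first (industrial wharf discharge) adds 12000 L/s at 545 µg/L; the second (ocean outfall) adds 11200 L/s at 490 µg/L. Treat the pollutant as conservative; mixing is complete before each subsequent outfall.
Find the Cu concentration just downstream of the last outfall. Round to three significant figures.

107 µg/L

After outfall 1: Q = 91500 + 12000 = 103500 L/s; C = (91500·3.200 + 12000·545.0)/103500 = 66.02 µg/L.
After outfall 2: Q = 103500 + 11200 = 114700 L/s; C = (103500·66.02 + 11200·490.0)/114700 = 107.4 µg/L.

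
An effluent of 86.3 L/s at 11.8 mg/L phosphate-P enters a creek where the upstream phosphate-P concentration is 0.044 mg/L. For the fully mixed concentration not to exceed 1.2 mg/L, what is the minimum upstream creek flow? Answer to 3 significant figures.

Set C_mix = 1.2: (Q·0.04400 + 86.30·11.80) / (Q + 86.30) = 1.2
→ Q = 86.30·(11.80 − 1.2)/(1.2 − 0.04400) = 791.3 L/s.

791 L/s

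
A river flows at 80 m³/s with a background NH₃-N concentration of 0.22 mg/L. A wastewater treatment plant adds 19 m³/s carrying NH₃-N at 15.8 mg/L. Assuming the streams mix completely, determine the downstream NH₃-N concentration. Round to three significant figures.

Conservation of mass: C = (80.00·0.2200 + 19.00·15.80) / 99.00 = 317.8/99.00 = 3.210 mg/L.

3.21 mg/L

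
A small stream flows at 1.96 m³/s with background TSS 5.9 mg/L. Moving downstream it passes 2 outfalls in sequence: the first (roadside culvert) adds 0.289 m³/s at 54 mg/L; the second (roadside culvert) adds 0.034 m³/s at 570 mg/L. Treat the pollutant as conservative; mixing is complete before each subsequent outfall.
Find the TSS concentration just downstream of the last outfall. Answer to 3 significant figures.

20.4 mg/L

Outfall 1: combined Q = 2.249 m³/s; C = (1.960·5.900 + 0.2890·54.00)/2.249 = 12.08 mg/L.
Outfall 2: combined Q = 2.283 m³/s; C = (2.249·12.08 + 0.03400·570.0)/2.283 = 20.39 mg/L.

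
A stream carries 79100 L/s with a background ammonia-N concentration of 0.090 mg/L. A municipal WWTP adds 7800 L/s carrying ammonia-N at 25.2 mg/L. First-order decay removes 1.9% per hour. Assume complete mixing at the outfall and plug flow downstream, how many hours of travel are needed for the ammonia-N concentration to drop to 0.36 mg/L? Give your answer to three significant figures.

Flow-weighted average: C = (79100·0.09000 + 7800·25.20) / 86900 = 203700/86900 = 2.344 mg/L.
1.9%/h lost → k = −ln(1 − 0.019) = 0.01918 h⁻¹.
2.344·exp(−k·t) = 0.36 → t = ln(2.344/0.36)/k = 351600 s = 97.66 h.

97.7 h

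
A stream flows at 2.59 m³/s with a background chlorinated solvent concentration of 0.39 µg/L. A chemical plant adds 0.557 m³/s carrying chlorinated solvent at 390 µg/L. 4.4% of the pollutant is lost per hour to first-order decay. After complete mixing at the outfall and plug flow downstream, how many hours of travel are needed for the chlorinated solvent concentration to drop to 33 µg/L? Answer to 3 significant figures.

16.5 h

Mass balance: C = (2.590·0.3900 + 0.5570·390.0) / 3.147 = 218.2/3.147 = 69.35 µg/L.
4.4%/h lost → k = −ln(1 − 0.044) = 0.04500 h⁻¹.
69.35·exp(−k·t) = 33 → t = ln(69.35/33)/k = 59410 s = 16.50 h.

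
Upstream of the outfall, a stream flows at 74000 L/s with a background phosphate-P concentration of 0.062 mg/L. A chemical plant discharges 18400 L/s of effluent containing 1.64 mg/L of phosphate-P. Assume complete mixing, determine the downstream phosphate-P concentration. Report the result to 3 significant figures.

Flow-weighted average: C = (74000·0.06200 + 18400·1.640) / 92400 = 34760/92400 = 0.3762 mg/L.

0.376 mg/L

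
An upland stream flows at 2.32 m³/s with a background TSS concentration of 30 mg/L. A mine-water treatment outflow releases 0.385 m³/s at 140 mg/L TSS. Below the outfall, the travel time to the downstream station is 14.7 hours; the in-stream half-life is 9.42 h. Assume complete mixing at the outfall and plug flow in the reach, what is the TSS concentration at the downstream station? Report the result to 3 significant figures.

15.5 mg/L

Mixed concentration C = ΣQC/ΣQ = (2.320·30.00 + 0.3850·140.0) / 2.705 = 123.5/2.705 = 45.66 mg/L.
Half-life 9.42 h → k = ln 2 / 9.42 = 0.07358 h⁻¹ = 1.766 d⁻¹.
First-order decay: C = 45.66·exp(−k·t) = 45.66·0.3390 = 15.48 mg/L.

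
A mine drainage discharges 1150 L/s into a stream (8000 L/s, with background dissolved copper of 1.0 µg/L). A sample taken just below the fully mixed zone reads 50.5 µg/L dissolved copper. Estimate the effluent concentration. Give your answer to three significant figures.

Mass balance: 8000·1.000 + 1150·Cₑ = 9150·50.50
→ Cₑ = (9150·50.50 − 8000·1.000) / 1150 = 394.8 µg/L.

395 µg/L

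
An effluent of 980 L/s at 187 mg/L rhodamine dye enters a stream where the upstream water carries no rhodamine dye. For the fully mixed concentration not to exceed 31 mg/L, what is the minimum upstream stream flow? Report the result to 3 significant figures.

Set C_mix = 31: (Q·0 + 980.0·187.0) / (Q + 980.0) = 31
→ Q = 980.0·(187.0 − 31)/(31 − 0) = 4932 L/s.

4930 L/s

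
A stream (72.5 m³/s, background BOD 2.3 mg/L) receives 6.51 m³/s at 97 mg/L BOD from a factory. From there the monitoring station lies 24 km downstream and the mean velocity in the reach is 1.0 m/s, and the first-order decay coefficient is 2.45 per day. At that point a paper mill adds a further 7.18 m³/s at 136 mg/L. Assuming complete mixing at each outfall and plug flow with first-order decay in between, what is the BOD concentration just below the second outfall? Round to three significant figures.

Mass balance: C = (72.50·2.300 + 6.510·97.00) / 79.01 = 798.2/79.01 = 10.10 mg/L; combined flow 79.01 m³/s.
Travel time t = 24·1000 / 1.0 = 24000 s = 6.667 h.
Decay over the reach: 10.10·exp(−kt) = 10.10·0.5063 = 5.115 mg/L.
Second outfall: C = (79.01·5.115 + 7.180·136.0)/86.19 = 16.02 mg/L.

16.0 mg/L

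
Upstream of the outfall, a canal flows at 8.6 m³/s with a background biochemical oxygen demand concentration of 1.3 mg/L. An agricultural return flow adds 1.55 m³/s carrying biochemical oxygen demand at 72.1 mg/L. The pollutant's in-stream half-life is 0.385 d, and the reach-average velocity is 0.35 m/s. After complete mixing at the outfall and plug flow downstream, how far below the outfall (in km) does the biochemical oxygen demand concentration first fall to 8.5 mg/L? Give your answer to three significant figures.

Mixed concentration C = ΣQC/ΣQ = (8.600·1.300 + 1.550·72.10) / 10.15 = 122.9/10.15 = 12.11 mg/L.
Half-life 0.385 d → k = ln 2 / 0.385 = 1.800 d⁻¹.
Set 12.11·exp(−k·t) = 8.5 → t = ln(12.11/8.5)/k = 16990 s = 4.721 h.
Distance = v·t = 0.35·16990 = 5948 m = 5.948 km.

5.95 km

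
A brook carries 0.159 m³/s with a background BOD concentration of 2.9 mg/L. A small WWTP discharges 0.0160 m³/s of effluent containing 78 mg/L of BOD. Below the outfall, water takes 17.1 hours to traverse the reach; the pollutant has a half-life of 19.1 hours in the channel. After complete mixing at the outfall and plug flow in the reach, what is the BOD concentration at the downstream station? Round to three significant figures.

5.25 mg/L

Mass balance: C = (0.1590·2.900 + 0.01600·78.00) / 0.1750 = 1.709/0.1750 = 9.766 mg/L.
Half-life 19.1 h → k = ln 2 / 19.1 = 0.03629 h⁻¹ = 0.8710 d⁻¹.
Applying C = C₀e^(−kt): 9.766 × 0.5376 = 5.251 mg/L.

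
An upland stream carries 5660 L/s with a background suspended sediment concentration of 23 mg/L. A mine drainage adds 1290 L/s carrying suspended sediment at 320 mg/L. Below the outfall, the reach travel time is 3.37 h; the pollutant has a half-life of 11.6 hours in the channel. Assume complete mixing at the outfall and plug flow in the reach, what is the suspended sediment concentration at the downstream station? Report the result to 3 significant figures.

63.9 mg/L

Conservation of mass: C = (5660·23.00 + 1290·320.0) / 6950 = 543000/6950 = 78.13 mg/L.
Half-life 11.6 h → k = ln 2 / 11.6 = 0.05975 h⁻¹ = 1.434 d⁻¹.
First-order decay: C = 78.13·exp(−k·t) = 78.13·0.8176 = 63.88 mg/L.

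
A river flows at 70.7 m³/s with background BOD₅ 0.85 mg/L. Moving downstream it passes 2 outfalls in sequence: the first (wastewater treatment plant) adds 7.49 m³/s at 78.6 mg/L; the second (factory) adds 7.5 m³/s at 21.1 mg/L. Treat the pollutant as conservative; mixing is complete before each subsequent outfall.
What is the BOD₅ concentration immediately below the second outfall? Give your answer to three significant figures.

Below outfall 1: Q → 78.19 m³/s, C = (70.70·0.8500 + 7.490·78.60)/78.19 = 8.298 mg/L.
Below outfall 2: Q → 85.69 m³/s, C = (78.19·8.298 + 7.500·21.10)/85.69 = 9.418 mg/L.

9.42 mg/L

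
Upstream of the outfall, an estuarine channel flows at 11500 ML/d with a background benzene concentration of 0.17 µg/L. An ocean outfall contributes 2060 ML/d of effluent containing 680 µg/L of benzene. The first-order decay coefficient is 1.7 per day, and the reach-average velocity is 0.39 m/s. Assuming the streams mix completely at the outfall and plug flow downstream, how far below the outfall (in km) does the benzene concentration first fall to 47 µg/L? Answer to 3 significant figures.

15.6 km

After mixing, C = (11500·0.1700 + 2060·680.0) / 13560 = 1403000/13560 = 103.4 µg/L.
Set 103.4·exp(−k·t) = 47 → t = ln(103.4/47)/k = 40100 s = 11.14 h.
Distance = v·t = 0.39·40100 = 15640 m = 15.64 km.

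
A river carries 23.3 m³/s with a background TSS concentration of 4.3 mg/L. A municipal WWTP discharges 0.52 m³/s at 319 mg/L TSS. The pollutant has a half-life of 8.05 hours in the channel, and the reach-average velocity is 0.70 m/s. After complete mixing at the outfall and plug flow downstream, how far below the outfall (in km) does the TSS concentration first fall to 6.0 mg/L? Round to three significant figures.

18.2 km

After mixing, C = (23.30·4.300 + 0.5200·319.0) / 23.82 = 266.1/23.82 = 11.17 mg/L.
Half-life 8.05 h → k = ln 2 / 8.05 = 0.08611 h⁻¹ = 2.067 d⁻¹.
Set 11.17·exp(−k·t) = 6.0 → t = ln(11.17/6.0)/k = 25980 s = 7.218 h.
Distance = v·t = 0.70·25980 = 18190 m = 18.19 km.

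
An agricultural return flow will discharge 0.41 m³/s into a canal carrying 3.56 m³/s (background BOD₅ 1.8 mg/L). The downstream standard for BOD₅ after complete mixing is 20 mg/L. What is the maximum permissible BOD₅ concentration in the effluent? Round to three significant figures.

At the limit, (Qr·Cr + Qe·Cₑ)/(Qr + Qe) = 20:
Cₑ = (3.970·20 − 3.560·1.800) / 0.4100 = 178.0 mg/L.

178 mg/L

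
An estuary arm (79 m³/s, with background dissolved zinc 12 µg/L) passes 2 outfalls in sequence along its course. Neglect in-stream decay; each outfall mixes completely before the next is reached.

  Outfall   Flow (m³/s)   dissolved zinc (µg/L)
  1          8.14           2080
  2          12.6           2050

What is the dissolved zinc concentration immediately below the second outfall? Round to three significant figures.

438 µg/L

After outfall 1: Q = 79.00 + 8.140 = 87.14 m³/s; C = (79.00·12.00 + 8.140·2080)/87.14 = 205.2 µg/L.
After outfall 2: Q = 87.14 + 12.60 = 99.74 m³/s; C = (87.14·205.2 + 12.60·2050)/99.74 = 438.2 µg/L.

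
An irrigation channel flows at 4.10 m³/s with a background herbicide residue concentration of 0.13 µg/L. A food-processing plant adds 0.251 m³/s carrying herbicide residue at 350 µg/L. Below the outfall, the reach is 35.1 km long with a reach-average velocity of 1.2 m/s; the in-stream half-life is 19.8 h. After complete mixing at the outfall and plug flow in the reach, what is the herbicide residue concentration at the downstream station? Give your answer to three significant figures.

15.3 µg/L

After mixing, C = (4.100·0.1300 + 0.2510·350.0) / 4.351 = 88.38/4.351 = 20.31 µg/L.
Travel time t = 35.1·1000 / 1.2 = 29250 s = 8.125 h.
Half-life 19.8 h → k = ln 2 / 19.8 = 0.03501 h⁻¹ = 0.8402 d⁻¹.
First-order decay: C = 20.31·exp(−k·t) = 20.31·0.7524 = 15.28 µg/L.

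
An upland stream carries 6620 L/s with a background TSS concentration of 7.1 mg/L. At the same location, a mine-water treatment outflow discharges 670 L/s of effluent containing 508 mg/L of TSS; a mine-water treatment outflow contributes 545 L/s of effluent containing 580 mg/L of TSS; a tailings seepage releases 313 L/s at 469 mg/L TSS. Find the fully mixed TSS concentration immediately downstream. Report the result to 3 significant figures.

Mixed concentration C = ΣQC/ΣQ = (6620·7.100 + 670.0·508.0 + 545.0·580.0 + 313.0·469.0) / 8148 = 850300/8148 = 104.4 mg/L.

104 mg/L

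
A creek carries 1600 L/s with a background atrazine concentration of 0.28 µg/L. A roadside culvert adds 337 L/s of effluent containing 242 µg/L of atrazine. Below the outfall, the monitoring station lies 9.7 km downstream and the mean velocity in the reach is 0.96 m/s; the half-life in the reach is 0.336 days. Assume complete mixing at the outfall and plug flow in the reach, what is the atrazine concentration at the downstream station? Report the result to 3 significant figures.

Conservation of mass: C = (1600·0.2800 + 337.0·242.0) / 1937 = 82000/1937 = 42.33 µg/L.
Travel time t = 9.7·1000 / 0.96 = 10100 s = 2.807 h.
Half-life 0.336 d → k = ln 2 / 0.336 = 2.063 d⁻¹.
Applying C = C₀e^(−kt): 42.33 × 0.7856 = 33.26 µg/L.

33.3 µg/L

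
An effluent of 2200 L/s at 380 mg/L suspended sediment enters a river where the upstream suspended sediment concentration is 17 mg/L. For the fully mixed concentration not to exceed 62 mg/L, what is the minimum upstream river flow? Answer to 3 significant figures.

15500 L/s

Set C_mix = 62: (Q·17.00 + 2200·380.0) / (Q + 2200) = 62
→ Q = 2200·(380.0 − 62)/(62 − 17.00) = 15550 L/s.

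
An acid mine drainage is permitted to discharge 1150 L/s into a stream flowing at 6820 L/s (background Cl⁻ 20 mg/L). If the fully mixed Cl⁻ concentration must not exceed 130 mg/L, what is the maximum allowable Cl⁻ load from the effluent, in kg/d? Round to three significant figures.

77700 kg/d

Mass balance at the limit: 6820·20.00 + 1150·Cₑ = 7970·130 → Cₑ = 782.3 mg/L.
1150 L/s = 1.150 m³/s. Load = 1.150 m³/s × 782.3 g/m³ × 86 400 s/d = 77730 kg/d.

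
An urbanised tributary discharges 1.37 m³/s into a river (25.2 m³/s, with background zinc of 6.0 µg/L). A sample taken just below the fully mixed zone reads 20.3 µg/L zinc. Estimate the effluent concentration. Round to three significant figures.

Mass balance: 25.20·6.000 + 1.370·Cₑ = 26.57·20.30
→ Cₑ = (26.57·20.30 − 25.20·6.000) / 1.370 = 283.3 µg/L.

283 µg/L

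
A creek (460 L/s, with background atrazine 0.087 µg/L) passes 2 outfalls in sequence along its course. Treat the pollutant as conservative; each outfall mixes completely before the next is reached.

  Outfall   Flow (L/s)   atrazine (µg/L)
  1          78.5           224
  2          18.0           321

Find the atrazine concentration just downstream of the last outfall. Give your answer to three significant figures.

After outfall 1: Q = 460.0 + 78.50 = 538.5 L/s; C = (460.0·0.08700 + 78.50·224.0)/538.5 = 32.73 µg/L.
After outfall 2: Q = 538.5 + 18.00 = 556.5 L/s; C = (538.5·32.73 + 18.00·321.0)/556.5 = 42.05 µg/L.

42.1 µg/L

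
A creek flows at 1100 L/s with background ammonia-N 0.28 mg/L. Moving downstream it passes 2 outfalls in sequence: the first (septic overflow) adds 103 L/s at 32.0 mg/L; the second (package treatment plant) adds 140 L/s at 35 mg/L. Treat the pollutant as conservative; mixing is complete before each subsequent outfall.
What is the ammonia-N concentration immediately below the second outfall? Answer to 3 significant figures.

6.33 mg/L

After outfall 1: Q = 1100 + 103.0 = 1203 L/s; C = (1100·0.2800 + 103.0·32.00)/1203 = 2.996 mg/L.
After outfall 2: Q = 1203 + 140.0 = 1343 L/s; C = (1203·2.996 + 140.0·35.00)/1343 = 6.332 mg/L.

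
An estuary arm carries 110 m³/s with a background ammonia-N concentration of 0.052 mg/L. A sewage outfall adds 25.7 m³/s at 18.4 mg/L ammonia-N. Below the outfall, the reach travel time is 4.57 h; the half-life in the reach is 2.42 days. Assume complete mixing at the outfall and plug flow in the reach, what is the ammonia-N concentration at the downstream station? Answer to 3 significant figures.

3.34 mg/L

Mixed concentration C = ΣQC/ΣQ = (110.0·0.05200 + 25.70·18.40) / 135.7 = 478.6/135.7 = 3.527 mg/L.
Half-life 2.42 d → k = ln 2 / 2.42 = 0.2864 d⁻¹.
Decay over the reach: 3.527·exp(−kt) = 3.527·0.9469 = 3.340 mg/L.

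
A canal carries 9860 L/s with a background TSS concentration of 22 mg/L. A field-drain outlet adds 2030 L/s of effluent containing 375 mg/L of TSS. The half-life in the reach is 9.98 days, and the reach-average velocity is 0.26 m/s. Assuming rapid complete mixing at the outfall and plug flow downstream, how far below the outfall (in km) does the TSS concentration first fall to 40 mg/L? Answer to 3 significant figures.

Flow-weighted average: C = (9860·22.00 + 2030·375.0) / 11890 = 978200/11890 = 82.27 mg/L.
Half-life 9.98 d → k = ln 2 / 9.98 = 0.06945 d⁻¹.
Set 82.27·exp(−k·t) = 40 → t = ln(82.27/40)/k = 897100 s = 249.2 h.
Distance = v·t = 0.26·897100 = 233200 m = 233.2 km.

233 km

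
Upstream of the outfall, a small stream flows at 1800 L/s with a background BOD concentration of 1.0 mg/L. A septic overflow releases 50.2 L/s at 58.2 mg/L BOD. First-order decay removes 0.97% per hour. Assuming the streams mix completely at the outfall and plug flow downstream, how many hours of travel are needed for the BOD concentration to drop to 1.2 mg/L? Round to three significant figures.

Conservation of mass: C = (1800·1.000 + 50.20·58.20) / 1850 = 4722/1850 = 2.552 mg/L.
0.97%/h lost → k = −ln(1 − 0.0097) = 0.009747 h⁻¹.
2.552·exp(−k·t) = 1.2 → t = ln(2.552/1.2)/k = 278700 s = 77.41 h.

77.4 h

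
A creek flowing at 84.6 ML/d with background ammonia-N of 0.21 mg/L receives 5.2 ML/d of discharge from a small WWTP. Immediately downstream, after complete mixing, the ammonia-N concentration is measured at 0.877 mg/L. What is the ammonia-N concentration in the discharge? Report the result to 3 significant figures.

11.7 mg/L

Mass balance: 84.60·0.2100 + 5.200·Cₑ = 89.80·0.8770
→ Cₑ = (89.80·0.8770 − 84.60·0.2100) / 5.200 = 11.73 mg/L.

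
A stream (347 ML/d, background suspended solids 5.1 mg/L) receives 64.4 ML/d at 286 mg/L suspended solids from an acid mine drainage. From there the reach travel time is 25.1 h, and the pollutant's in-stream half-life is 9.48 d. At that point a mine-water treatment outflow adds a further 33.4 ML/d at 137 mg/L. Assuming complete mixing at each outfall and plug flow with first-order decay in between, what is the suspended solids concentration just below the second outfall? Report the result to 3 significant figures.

After mixing, C = (347.0·5.100 + 64.40·286.0) / 411.4 = 20190/411.4 = 49.07 mg/L; combined flow 411.4 ML/d.
Half-life 9.48 d → k = ln 2 / 9.48 = 0.07312 d⁻¹.
First-order decay: C = 49.07·exp(−k·t) = 49.07·0.9264 = 45.46 mg/L.
Second outfall: C = (411.4·45.46 + 33.40·137.0)/444.8 = 52.33 mg/L.

52.3 mg/L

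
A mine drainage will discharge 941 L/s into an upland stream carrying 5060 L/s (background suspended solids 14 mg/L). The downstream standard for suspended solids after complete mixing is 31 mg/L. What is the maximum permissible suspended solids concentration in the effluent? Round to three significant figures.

At the limit, (Qr·Cr + Qe·Cₑ)/(Qr + Qe) = 31:
Cₑ = (6001·31 − 5060·14.00) / 941.0 = 122.4 mg/L.

122 mg/L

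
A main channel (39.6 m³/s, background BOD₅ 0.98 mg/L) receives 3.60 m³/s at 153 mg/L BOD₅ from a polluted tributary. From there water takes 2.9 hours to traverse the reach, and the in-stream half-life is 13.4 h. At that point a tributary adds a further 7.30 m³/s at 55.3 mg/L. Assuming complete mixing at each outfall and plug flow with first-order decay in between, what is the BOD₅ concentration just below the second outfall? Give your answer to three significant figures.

18.0 mg/L

Mixed concentration C = ΣQC/ΣQ = (39.60·0.9800 + 3.600·153.0) / 43.20 = 589.6/43.20 = 13.65 mg/L; combined flow 43.20 m³/s.
Half-life 13.4 h → k = ln 2 / 13.4 = 0.05173 h⁻¹ = 1.241 d⁻¹.
First-order decay: C = 13.65·exp(−k·t) = 13.65·0.8607 = 11.75 mg/L.
At the second outfall, C = (43.20·11.75 + 7.300·55.30) / (43.20 + 7.300) = 18.04 mg/L.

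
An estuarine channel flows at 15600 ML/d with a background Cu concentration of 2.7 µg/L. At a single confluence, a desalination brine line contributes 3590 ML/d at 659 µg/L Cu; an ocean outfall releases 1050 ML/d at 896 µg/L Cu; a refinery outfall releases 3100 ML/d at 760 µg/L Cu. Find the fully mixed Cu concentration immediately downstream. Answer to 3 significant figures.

After mixing, C = (15600·2.700 + 3590·659.0 + 1050·896.0 + 3100·760.0) / 23340 = 5705000/23340 = 244.4 µg/L.

244 µg/L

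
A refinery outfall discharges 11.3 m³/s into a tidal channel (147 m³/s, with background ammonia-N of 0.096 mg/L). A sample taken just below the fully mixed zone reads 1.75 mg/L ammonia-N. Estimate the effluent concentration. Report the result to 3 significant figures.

23.3 mg/L

Mass balance: 147.0·0.09600 + 11.30·Cₑ = 158.3·1.750
→ Cₑ = (158.3·1.750 − 147.0·0.09600) / 11.30 = 23.27 mg/L.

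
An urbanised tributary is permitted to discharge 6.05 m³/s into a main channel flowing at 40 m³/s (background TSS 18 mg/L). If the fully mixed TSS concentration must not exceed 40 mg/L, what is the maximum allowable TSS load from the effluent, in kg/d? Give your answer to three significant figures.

96900 kg/d

Mass balance at the limit: 40.00·18.00 + 6.050·Cₑ = 46.05·40 → Cₑ = 185.5 mg/L.
Load = 6.050 m³/s × 185.5 g/m³ × 86 400 s/d = 96940 kg/d.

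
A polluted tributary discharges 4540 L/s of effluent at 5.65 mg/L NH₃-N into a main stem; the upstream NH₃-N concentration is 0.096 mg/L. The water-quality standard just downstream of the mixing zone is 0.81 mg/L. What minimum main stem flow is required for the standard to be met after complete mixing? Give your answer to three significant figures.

Set C_mix = 0.81: (Q·0.09600 + 4540·5.650) / (Q + 4540) = 0.81
→ Q = 4540·(5.650 − 0.81)/(0.81 − 0.09600) = 30780 L/s.

30800 L/s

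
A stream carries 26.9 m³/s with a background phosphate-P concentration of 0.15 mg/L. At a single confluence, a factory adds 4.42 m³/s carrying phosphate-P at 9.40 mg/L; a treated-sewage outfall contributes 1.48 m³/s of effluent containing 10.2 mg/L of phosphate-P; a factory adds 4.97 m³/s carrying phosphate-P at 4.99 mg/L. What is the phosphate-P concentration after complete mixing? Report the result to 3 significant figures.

After mixing, C = (26.90·0.1500 + 4.420·9.400 + 1.480·10.20 + 4.970·4.990) / 37.77 = 85.48/37.77 = 2.263 mg/L.

2.26 mg/L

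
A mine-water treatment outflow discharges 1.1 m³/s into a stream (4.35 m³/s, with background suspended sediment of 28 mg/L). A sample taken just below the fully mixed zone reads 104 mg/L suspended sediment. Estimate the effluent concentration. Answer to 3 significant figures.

Mass balance: 4.350·28.00 + 1.100·Cₑ = 5.450·104.0
→ Cₑ = (5.450·104.0 − 4.350·28.00) / 1.100 = 404.5 mg/L.

405 mg/L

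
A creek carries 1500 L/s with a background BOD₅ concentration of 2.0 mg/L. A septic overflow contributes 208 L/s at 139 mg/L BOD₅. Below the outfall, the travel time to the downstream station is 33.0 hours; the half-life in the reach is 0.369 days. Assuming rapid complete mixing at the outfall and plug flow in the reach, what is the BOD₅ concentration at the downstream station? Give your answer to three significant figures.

Mixed concentration C = ΣQC/ΣQ = (1500·2.000 + 208.0·139.0) / 1708 = 31910/1708 = 18.68 mg/L.
Half-life 0.369 d → k = ln 2 / 0.369 = 1.878 d⁻¹.
Decay over the reach: 18.68·exp(−kt) = 18.68·0.07556 = 1.412 mg/L.

1.41 mg/L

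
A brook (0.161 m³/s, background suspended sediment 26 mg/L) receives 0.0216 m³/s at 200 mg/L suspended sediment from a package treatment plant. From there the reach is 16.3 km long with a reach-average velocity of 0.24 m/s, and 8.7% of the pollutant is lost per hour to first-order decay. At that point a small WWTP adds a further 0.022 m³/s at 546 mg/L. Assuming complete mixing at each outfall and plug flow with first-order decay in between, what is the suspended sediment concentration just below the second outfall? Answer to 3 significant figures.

66.2 mg/L

Conservation of mass: C = (0.1610·26.00 + 0.02160·200.0) / 0.1826 = 8.506/0.1826 = 46.58 mg/L; combined flow 0.1826 m³/s.
Travel time t = 16.3·1000 / 0.24 = 67920 s = 18.87 h.
8.7%/h lost → k = −ln(1 − 0.087) = 0.09102 h⁻¹.
First-order decay: C = 46.58·exp(−k·t) = 46.58·0.1796 = 8.365 mg/L.
At the second outfall, C = (0.1826·8.365 + 0.02200·546.0) / (0.1826 + 0.02200) = 66.18 mg/L.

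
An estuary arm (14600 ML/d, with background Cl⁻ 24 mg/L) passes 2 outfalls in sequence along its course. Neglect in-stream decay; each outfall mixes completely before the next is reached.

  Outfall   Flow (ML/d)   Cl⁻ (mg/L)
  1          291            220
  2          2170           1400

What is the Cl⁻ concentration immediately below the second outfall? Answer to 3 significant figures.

Below outfall 1: Q → 14890 ML/d, C = (14600·24.00 + 291.0·220.0)/14890 = 27.83 mg/L.
Below outfall 2: Q → 17060 ML/d, C = (14890·27.83 + 2170·1400)/17060 = 202.4 mg/L.

202 mg/L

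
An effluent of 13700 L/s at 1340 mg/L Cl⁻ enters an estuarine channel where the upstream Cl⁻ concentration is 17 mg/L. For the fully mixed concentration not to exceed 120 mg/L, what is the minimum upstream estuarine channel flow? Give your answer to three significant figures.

162000 L/s

Set C_mix = 120: (Q·17.00 + 13700·1340) / (Q + 13700) = 120
→ Q = 13700·(1340 − 120)/(120 − 17.00) = 162300 L/s.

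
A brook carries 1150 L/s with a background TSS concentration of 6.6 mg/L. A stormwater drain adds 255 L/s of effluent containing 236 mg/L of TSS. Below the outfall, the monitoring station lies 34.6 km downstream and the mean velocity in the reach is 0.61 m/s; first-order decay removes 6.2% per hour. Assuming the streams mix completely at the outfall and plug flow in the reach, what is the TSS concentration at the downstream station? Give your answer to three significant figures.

Conservation of mass: C = (1150·6.600 + 255.0·236.0) / 1405 = 67770/1405 = 48.23 mg/L.
Travel time t = 34.6·1000 / 0.61 = 56720 s = 15.76 h.
6.2%/h lost → k = −ln(1 − 0.062) = 0.06401 h⁻¹.
After decay, C = 48.23 × e^(−kt) = 48.23 × 0.3648 = 17.60 mg/L.

17.6 mg/L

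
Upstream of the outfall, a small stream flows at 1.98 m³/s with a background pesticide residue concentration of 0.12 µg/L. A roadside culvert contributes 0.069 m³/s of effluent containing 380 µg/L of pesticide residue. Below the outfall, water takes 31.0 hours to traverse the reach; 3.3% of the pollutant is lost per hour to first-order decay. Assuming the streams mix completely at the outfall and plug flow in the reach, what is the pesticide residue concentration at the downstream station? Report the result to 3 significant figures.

4.56 µg/L

Mixed concentration C = ΣQC/ΣQ = (1.980·0.1200 + 0.06900·380.0) / 2.049 = 26.46/2.049 = 12.91 µg/L.
3.3%/h lost → k = −ln(1 − 0.033) = 0.03356 h⁻¹.
First-order decay: C = 12.91·exp(−k·t) = 12.91·0.3534 = 4.563 µg/L.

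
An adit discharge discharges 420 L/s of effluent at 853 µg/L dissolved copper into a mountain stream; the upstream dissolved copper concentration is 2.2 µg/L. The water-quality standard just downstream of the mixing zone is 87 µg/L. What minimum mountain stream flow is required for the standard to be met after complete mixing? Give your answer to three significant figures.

3790 L/s

Set C_mix = 87: (Q·2.200 + 420.0·853.0) / (Q + 420.0) = 87
→ Q = 420.0·(853.0 − 87)/(87 − 2.200) = 3794 L/s.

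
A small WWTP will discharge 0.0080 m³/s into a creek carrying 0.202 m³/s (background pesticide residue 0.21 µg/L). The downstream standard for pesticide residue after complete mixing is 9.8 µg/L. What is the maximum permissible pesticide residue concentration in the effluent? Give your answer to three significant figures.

252 µg/L

At the limit, (Qr·Cr + Qe·Cₑ)/(Qr + Qe) = 9.8:
Cₑ = (0.2100·9.8 − 0.2020·0.2100) / 0.008000 = 251.9 µg/L.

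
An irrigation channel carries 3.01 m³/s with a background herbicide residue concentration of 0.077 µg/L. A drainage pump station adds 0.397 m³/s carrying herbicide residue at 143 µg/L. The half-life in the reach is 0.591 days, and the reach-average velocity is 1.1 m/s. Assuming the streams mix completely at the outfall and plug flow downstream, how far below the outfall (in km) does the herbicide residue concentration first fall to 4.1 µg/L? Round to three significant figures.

Mixed concentration C = ΣQC/ΣQ = (3.010·0.07700 + 0.3970·143.0) / 3.407 = 57.00/3.407 = 16.73 µg/L.
Half-life 0.591 d → k = ln 2 / 0.591 = 1.173 d⁻¹.
Set 16.73·exp(−k·t) = 4.1 → t = ln(16.73/4.1)/k = 103600 s = 28.78 h.
Distance = v·t = 1.1·103600 = 114000 m = 114.0 km.

114 km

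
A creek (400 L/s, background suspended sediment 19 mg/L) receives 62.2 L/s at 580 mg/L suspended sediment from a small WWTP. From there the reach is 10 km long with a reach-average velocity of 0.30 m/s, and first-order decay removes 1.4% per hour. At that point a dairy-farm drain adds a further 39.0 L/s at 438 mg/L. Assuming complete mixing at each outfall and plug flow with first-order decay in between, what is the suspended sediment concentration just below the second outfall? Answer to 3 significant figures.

Mass balance: C = (400.0·19.00 + 62.20·580.0) / 462.2 = 43680/462.2 = 94.50 mg/L; combined flow 462.2 L/s.
Travel time t = 10·1000 / 0.30 = 33330 s = 9.259 h.
1.4%/h lost → k = −ln(1 − 0.014) = 0.01410 h⁻¹.
Decay over the reach: 94.50·exp(−kt) = 94.50·0.8776 = 82.93 mg/L.
Second outfall: C = (462.2·82.93 + 39.00·438.0)/501.2 = 110.6 mg/L.

111 mg/L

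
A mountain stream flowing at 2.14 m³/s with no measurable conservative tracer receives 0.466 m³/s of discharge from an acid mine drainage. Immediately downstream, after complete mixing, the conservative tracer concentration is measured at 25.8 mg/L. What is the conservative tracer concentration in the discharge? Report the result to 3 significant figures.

Mass balance: 2.140·0 + 0.4660·Cₑ = 2.606·25.80
→ Cₑ = (2.606·25.80 − 2.140·0) / 0.4660 = 144.3 mg/L.

144 mg/L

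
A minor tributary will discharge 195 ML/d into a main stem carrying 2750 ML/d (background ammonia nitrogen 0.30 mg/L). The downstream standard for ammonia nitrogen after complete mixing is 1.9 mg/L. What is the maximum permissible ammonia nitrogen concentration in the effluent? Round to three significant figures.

At the limit, (Qr·Cr + Qe·Cₑ)/(Qr + Qe) = 1.9:
Cₑ = (2945·1.9 − 2750·0.3000) / 195.0 = 24.46 mg/L.

24.5 mg/L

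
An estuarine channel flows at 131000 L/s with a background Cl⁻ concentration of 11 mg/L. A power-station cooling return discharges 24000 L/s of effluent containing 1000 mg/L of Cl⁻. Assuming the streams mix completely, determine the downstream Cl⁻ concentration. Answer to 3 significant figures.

164 mg/L

Conservation of mass: C = (131000·11.00 + 24000·1000) / 155000 = 25440000/155000 = 164.1 mg/L.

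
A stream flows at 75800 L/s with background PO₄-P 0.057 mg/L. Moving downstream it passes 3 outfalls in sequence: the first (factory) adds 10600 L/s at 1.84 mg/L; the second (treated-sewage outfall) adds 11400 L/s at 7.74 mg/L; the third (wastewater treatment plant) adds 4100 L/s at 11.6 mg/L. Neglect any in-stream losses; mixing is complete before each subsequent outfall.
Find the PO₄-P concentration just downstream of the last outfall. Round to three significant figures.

Outfall 1: combined Q = 86400 L/s; C = (75800·0.05700 + 10600·1.840)/86400 = 0.2757 mg/L.
Outfall 2: combined Q = 97800 L/s; C = (86400·0.2757 + 11400·7.740)/97800 = 1.146 mg/L.
Outfall 3: combined Q = 101900 L/s; C = (97800·1.146 + 4100·11.60)/101900 = 1.566 mg/L.

1.57 mg/L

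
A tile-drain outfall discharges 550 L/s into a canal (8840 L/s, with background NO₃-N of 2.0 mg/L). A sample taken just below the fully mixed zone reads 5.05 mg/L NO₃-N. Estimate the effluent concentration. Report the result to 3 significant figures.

Mass balance: 8840·2.000 + 550.0·Cₑ = 9390·5.050
→ Cₑ = (9390·5.050 − 8840·2.000) / 550.0 = 54.07 mg/L.

54.1 mg/L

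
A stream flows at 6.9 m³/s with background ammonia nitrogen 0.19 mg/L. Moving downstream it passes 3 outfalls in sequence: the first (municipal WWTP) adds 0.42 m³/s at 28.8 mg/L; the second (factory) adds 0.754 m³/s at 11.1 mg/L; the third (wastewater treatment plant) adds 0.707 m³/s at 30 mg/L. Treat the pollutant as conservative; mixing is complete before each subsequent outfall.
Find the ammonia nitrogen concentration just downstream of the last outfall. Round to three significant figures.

4.90 mg/L

Outfall 1: combined Q = 7.320 m³/s; C = (6.900·0.1900 + 0.4200·28.80)/7.320 = 1.832 mg/L.
Outfall 2: combined Q = 8.074 m³/s; C = (7.320·1.832 + 0.7540·11.10)/8.074 = 2.697 mg/L.
Outfall 3: combined Q = 8.781 m³/s; C = (8.074·2.697 + 0.7070·30.00)/8.781 = 4.895 mg/L.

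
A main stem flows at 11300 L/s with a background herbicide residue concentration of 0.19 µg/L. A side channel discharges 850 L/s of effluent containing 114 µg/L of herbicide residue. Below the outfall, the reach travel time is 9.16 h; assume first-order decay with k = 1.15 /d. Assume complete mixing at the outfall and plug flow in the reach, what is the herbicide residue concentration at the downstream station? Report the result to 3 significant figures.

5.26 µg/L

Mass balance: C = (11300·0.1900 + 850.0·114.0) / 12150 = 99050/12150 = 8.152 µg/L.
After decay, C = 8.152 × e^(−kt) = 8.152 × 0.6447 = 5.256 µg/L.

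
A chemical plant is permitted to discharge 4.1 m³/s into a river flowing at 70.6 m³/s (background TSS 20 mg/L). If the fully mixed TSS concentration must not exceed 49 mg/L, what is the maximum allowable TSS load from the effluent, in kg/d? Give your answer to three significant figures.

194000 kg/d

Mass balance at the limit: 70.60·20.00 + 4.100·Cₑ = 74.70·49 → Cₑ = 548.4 mg/L.
Load = 4.100 m³/s × 548.4 g/m³ × 86 400 s/d = 194300 kg/d.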